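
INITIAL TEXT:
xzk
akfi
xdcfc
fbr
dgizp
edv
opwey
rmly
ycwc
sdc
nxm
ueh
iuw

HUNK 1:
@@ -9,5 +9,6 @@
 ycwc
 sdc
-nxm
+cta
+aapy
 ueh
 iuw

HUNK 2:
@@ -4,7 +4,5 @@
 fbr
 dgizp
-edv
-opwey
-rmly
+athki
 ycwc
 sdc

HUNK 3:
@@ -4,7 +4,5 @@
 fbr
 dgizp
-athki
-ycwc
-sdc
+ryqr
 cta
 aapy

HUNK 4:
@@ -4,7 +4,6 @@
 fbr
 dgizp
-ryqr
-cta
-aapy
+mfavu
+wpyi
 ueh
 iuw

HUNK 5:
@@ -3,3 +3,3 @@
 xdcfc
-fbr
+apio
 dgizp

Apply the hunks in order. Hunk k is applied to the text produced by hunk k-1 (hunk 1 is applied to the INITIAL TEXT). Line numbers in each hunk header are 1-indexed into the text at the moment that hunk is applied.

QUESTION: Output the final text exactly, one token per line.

Answer: xzk
akfi
xdcfc
apio
dgizp
mfavu
wpyi
ueh
iuw

Derivation:
Hunk 1: at line 9 remove [nxm] add [cta,aapy] -> 14 lines: xzk akfi xdcfc fbr dgizp edv opwey rmly ycwc sdc cta aapy ueh iuw
Hunk 2: at line 4 remove [edv,opwey,rmly] add [athki] -> 12 lines: xzk akfi xdcfc fbr dgizp athki ycwc sdc cta aapy ueh iuw
Hunk 3: at line 4 remove [athki,ycwc,sdc] add [ryqr] -> 10 lines: xzk akfi xdcfc fbr dgizp ryqr cta aapy ueh iuw
Hunk 4: at line 4 remove [ryqr,cta,aapy] add [mfavu,wpyi] -> 9 lines: xzk akfi xdcfc fbr dgizp mfavu wpyi ueh iuw
Hunk 5: at line 3 remove [fbr] add [apio] -> 9 lines: xzk akfi xdcfc apio dgizp mfavu wpyi ueh iuw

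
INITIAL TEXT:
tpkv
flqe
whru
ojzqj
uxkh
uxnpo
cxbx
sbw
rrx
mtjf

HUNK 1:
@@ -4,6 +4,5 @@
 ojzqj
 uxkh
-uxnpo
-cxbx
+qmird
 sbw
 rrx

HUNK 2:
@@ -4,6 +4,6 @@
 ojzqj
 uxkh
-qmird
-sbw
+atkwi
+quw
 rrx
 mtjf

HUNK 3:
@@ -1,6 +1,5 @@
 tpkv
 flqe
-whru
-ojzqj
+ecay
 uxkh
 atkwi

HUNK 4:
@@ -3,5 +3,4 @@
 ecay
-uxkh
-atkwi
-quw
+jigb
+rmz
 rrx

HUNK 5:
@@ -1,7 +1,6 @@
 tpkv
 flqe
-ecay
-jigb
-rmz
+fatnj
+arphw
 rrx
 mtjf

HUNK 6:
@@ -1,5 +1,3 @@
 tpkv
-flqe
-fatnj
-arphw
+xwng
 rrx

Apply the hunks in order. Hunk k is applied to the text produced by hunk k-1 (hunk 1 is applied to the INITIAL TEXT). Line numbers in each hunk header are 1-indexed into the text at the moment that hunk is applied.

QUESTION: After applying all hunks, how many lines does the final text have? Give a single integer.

Hunk 1: at line 4 remove [uxnpo,cxbx] add [qmird] -> 9 lines: tpkv flqe whru ojzqj uxkh qmird sbw rrx mtjf
Hunk 2: at line 4 remove [qmird,sbw] add [atkwi,quw] -> 9 lines: tpkv flqe whru ojzqj uxkh atkwi quw rrx mtjf
Hunk 3: at line 1 remove [whru,ojzqj] add [ecay] -> 8 lines: tpkv flqe ecay uxkh atkwi quw rrx mtjf
Hunk 4: at line 3 remove [uxkh,atkwi,quw] add [jigb,rmz] -> 7 lines: tpkv flqe ecay jigb rmz rrx mtjf
Hunk 5: at line 1 remove [ecay,jigb,rmz] add [fatnj,arphw] -> 6 lines: tpkv flqe fatnj arphw rrx mtjf
Hunk 6: at line 1 remove [flqe,fatnj,arphw] add [xwng] -> 4 lines: tpkv xwng rrx mtjf
Final line count: 4

Answer: 4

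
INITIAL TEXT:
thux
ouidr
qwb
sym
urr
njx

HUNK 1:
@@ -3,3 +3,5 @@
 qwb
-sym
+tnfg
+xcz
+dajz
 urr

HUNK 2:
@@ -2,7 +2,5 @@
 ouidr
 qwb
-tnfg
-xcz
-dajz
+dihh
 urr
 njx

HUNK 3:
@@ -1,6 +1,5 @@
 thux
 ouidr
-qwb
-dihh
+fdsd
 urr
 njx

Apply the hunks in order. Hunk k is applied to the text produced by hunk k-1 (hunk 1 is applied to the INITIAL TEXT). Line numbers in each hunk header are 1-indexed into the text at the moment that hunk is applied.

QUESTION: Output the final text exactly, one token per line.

Answer: thux
ouidr
fdsd
urr
njx

Derivation:
Hunk 1: at line 3 remove [sym] add [tnfg,xcz,dajz] -> 8 lines: thux ouidr qwb tnfg xcz dajz urr njx
Hunk 2: at line 2 remove [tnfg,xcz,dajz] add [dihh] -> 6 lines: thux ouidr qwb dihh urr njx
Hunk 3: at line 1 remove [qwb,dihh] add [fdsd] -> 5 lines: thux ouidr fdsd urr njx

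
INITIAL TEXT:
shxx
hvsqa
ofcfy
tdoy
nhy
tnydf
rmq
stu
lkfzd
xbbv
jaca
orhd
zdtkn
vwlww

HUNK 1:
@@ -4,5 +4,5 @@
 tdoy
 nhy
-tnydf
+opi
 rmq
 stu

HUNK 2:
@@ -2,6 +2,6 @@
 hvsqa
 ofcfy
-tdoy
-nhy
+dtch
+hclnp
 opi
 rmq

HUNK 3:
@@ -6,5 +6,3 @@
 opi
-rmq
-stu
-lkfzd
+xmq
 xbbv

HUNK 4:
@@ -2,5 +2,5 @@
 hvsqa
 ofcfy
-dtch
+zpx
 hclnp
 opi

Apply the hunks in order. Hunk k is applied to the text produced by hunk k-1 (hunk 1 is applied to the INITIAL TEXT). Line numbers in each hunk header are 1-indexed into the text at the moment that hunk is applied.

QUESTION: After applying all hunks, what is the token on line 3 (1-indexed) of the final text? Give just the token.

Answer: ofcfy

Derivation:
Hunk 1: at line 4 remove [tnydf] add [opi] -> 14 lines: shxx hvsqa ofcfy tdoy nhy opi rmq stu lkfzd xbbv jaca orhd zdtkn vwlww
Hunk 2: at line 2 remove [tdoy,nhy] add [dtch,hclnp] -> 14 lines: shxx hvsqa ofcfy dtch hclnp opi rmq stu lkfzd xbbv jaca orhd zdtkn vwlww
Hunk 3: at line 6 remove [rmq,stu,lkfzd] add [xmq] -> 12 lines: shxx hvsqa ofcfy dtch hclnp opi xmq xbbv jaca orhd zdtkn vwlww
Hunk 4: at line 2 remove [dtch] add [zpx] -> 12 lines: shxx hvsqa ofcfy zpx hclnp opi xmq xbbv jaca orhd zdtkn vwlww
Final line 3: ofcfy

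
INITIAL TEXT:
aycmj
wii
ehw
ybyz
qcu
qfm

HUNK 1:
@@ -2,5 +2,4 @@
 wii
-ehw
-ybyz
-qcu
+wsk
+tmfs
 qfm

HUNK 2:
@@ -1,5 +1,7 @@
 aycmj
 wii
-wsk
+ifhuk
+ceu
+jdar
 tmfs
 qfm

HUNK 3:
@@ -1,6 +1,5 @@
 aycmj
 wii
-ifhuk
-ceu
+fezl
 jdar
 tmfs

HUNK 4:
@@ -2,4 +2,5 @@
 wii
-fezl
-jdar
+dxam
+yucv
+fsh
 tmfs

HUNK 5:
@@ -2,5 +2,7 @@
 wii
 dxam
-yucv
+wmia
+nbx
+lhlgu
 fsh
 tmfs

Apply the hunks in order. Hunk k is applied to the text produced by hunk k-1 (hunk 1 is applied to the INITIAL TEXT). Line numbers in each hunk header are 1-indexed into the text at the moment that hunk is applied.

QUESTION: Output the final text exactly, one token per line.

Answer: aycmj
wii
dxam
wmia
nbx
lhlgu
fsh
tmfs
qfm

Derivation:
Hunk 1: at line 2 remove [ehw,ybyz,qcu] add [wsk,tmfs] -> 5 lines: aycmj wii wsk tmfs qfm
Hunk 2: at line 1 remove [wsk] add [ifhuk,ceu,jdar] -> 7 lines: aycmj wii ifhuk ceu jdar tmfs qfm
Hunk 3: at line 1 remove [ifhuk,ceu] add [fezl] -> 6 lines: aycmj wii fezl jdar tmfs qfm
Hunk 4: at line 2 remove [fezl,jdar] add [dxam,yucv,fsh] -> 7 lines: aycmj wii dxam yucv fsh tmfs qfm
Hunk 5: at line 2 remove [yucv] add [wmia,nbx,lhlgu] -> 9 lines: aycmj wii dxam wmia nbx lhlgu fsh tmfs qfm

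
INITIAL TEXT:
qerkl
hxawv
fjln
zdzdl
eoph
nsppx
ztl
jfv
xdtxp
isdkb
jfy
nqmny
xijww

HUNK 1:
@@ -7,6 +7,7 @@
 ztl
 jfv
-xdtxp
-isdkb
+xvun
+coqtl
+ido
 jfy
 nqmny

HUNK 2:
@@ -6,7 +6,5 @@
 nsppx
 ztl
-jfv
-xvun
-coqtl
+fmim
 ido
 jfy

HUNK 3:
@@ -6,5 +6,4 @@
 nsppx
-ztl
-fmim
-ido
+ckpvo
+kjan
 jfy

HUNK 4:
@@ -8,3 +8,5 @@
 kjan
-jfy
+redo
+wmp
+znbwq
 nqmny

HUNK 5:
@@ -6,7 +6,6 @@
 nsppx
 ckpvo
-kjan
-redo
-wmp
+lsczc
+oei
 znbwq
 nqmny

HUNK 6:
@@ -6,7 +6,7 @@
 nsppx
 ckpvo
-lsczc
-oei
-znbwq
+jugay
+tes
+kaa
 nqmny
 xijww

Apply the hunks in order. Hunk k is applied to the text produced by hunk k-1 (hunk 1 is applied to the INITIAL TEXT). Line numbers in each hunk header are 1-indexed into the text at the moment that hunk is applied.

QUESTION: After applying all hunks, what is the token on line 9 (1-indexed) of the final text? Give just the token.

Answer: tes

Derivation:
Hunk 1: at line 7 remove [xdtxp,isdkb] add [xvun,coqtl,ido] -> 14 lines: qerkl hxawv fjln zdzdl eoph nsppx ztl jfv xvun coqtl ido jfy nqmny xijww
Hunk 2: at line 6 remove [jfv,xvun,coqtl] add [fmim] -> 12 lines: qerkl hxawv fjln zdzdl eoph nsppx ztl fmim ido jfy nqmny xijww
Hunk 3: at line 6 remove [ztl,fmim,ido] add [ckpvo,kjan] -> 11 lines: qerkl hxawv fjln zdzdl eoph nsppx ckpvo kjan jfy nqmny xijww
Hunk 4: at line 8 remove [jfy] add [redo,wmp,znbwq] -> 13 lines: qerkl hxawv fjln zdzdl eoph nsppx ckpvo kjan redo wmp znbwq nqmny xijww
Hunk 5: at line 6 remove [kjan,redo,wmp] add [lsczc,oei] -> 12 lines: qerkl hxawv fjln zdzdl eoph nsppx ckpvo lsczc oei znbwq nqmny xijww
Hunk 6: at line 6 remove [lsczc,oei,znbwq] add [jugay,tes,kaa] -> 12 lines: qerkl hxawv fjln zdzdl eoph nsppx ckpvo jugay tes kaa nqmny xijww
Final line 9: tes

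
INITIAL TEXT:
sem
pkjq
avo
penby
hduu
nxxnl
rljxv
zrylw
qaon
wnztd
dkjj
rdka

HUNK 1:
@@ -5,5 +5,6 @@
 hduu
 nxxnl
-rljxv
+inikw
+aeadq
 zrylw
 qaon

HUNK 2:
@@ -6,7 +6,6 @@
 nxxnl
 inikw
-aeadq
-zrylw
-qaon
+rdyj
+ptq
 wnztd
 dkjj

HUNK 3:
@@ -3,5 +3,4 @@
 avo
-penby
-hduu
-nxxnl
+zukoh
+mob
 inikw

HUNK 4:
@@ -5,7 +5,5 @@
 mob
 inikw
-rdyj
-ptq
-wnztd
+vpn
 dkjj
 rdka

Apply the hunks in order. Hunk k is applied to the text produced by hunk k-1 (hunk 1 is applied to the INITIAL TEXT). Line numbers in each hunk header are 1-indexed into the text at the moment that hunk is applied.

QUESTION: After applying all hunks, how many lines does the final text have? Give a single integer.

Hunk 1: at line 5 remove [rljxv] add [inikw,aeadq] -> 13 lines: sem pkjq avo penby hduu nxxnl inikw aeadq zrylw qaon wnztd dkjj rdka
Hunk 2: at line 6 remove [aeadq,zrylw,qaon] add [rdyj,ptq] -> 12 lines: sem pkjq avo penby hduu nxxnl inikw rdyj ptq wnztd dkjj rdka
Hunk 3: at line 3 remove [penby,hduu,nxxnl] add [zukoh,mob] -> 11 lines: sem pkjq avo zukoh mob inikw rdyj ptq wnztd dkjj rdka
Hunk 4: at line 5 remove [rdyj,ptq,wnztd] add [vpn] -> 9 lines: sem pkjq avo zukoh mob inikw vpn dkjj rdka
Final line count: 9

Answer: 9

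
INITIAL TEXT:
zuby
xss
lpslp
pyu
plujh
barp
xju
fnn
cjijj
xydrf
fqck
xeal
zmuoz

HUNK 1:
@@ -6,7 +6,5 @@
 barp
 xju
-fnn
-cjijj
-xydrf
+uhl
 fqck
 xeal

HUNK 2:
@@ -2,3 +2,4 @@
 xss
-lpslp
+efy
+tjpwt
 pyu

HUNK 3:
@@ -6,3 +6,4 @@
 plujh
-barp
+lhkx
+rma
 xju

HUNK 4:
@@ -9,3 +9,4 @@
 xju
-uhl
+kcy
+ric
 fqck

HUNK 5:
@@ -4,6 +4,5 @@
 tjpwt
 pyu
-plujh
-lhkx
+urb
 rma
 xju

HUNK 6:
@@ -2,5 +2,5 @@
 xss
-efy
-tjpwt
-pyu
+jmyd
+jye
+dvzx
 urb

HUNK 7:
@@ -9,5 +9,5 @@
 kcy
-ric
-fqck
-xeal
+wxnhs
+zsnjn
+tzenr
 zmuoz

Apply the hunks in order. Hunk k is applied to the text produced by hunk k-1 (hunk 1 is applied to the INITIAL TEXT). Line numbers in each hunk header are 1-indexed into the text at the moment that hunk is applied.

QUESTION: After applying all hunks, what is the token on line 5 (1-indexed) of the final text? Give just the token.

Answer: dvzx

Derivation:
Hunk 1: at line 6 remove [fnn,cjijj,xydrf] add [uhl] -> 11 lines: zuby xss lpslp pyu plujh barp xju uhl fqck xeal zmuoz
Hunk 2: at line 2 remove [lpslp] add [efy,tjpwt] -> 12 lines: zuby xss efy tjpwt pyu plujh barp xju uhl fqck xeal zmuoz
Hunk 3: at line 6 remove [barp] add [lhkx,rma] -> 13 lines: zuby xss efy tjpwt pyu plujh lhkx rma xju uhl fqck xeal zmuoz
Hunk 4: at line 9 remove [uhl] add [kcy,ric] -> 14 lines: zuby xss efy tjpwt pyu plujh lhkx rma xju kcy ric fqck xeal zmuoz
Hunk 5: at line 4 remove [plujh,lhkx] add [urb] -> 13 lines: zuby xss efy tjpwt pyu urb rma xju kcy ric fqck xeal zmuoz
Hunk 6: at line 2 remove [efy,tjpwt,pyu] add [jmyd,jye,dvzx] -> 13 lines: zuby xss jmyd jye dvzx urb rma xju kcy ric fqck xeal zmuoz
Hunk 7: at line 9 remove [ric,fqck,xeal] add [wxnhs,zsnjn,tzenr] -> 13 lines: zuby xss jmyd jye dvzx urb rma xju kcy wxnhs zsnjn tzenr zmuoz
Final line 5: dvzx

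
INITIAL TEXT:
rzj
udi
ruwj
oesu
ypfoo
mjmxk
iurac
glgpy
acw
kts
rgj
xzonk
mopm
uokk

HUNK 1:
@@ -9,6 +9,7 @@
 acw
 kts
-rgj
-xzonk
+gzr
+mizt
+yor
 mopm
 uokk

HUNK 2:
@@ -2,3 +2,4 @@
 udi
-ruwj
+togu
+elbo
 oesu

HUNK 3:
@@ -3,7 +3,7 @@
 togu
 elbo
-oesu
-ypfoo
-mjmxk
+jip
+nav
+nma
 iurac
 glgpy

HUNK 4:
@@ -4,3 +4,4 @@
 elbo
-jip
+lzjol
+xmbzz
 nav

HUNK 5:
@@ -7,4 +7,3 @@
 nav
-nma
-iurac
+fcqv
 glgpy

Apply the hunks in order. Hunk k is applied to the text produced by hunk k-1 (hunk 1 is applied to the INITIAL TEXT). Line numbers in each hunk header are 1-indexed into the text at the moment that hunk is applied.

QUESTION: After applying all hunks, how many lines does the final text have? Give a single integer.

Hunk 1: at line 9 remove [rgj,xzonk] add [gzr,mizt,yor] -> 15 lines: rzj udi ruwj oesu ypfoo mjmxk iurac glgpy acw kts gzr mizt yor mopm uokk
Hunk 2: at line 2 remove [ruwj] add [togu,elbo] -> 16 lines: rzj udi togu elbo oesu ypfoo mjmxk iurac glgpy acw kts gzr mizt yor mopm uokk
Hunk 3: at line 3 remove [oesu,ypfoo,mjmxk] add [jip,nav,nma] -> 16 lines: rzj udi togu elbo jip nav nma iurac glgpy acw kts gzr mizt yor mopm uokk
Hunk 4: at line 4 remove [jip] add [lzjol,xmbzz] -> 17 lines: rzj udi togu elbo lzjol xmbzz nav nma iurac glgpy acw kts gzr mizt yor mopm uokk
Hunk 5: at line 7 remove [nma,iurac] add [fcqv] -> 16 lines: rzj udi togu elbo lzjol xmbzz nav fcqv glgpy acw kts gzr mizt yor mopm uokk
Final line count: 16

Answer: 16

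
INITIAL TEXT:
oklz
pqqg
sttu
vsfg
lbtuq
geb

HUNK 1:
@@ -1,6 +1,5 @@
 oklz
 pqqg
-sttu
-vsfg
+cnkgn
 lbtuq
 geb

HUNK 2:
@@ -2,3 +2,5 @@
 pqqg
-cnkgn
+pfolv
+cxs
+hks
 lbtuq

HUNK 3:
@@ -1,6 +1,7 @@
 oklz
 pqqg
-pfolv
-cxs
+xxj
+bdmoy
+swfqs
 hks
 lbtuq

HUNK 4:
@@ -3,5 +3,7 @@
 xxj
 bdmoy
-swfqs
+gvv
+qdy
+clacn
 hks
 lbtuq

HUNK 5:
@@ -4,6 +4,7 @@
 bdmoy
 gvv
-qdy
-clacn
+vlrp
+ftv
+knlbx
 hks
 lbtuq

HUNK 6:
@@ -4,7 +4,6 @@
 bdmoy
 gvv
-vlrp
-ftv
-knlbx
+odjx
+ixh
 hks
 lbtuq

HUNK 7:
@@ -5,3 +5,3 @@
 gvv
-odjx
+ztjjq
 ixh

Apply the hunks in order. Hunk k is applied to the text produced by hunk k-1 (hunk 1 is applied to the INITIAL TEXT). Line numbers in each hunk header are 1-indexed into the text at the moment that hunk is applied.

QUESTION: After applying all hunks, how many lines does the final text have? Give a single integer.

Answer: 10

Derivation:
Hunk 1: at line 1 remove [sttu,vsfg] add [cnkgn] -> 5 lines: oklz pqqg cnkgn lbtuq geb
Hunk 2: at line 2 remove [cnkgn] add [pfolv,cxs,hks] -> 7 lines: oklz pqqg pfolv cxs hks lbtuq geb
Hunk 3: at line 1 remove [pfolv,cxs] add [xxj,bdmoy,swfqs] -> 8 lines: oklz pqqg xxj bdmoy swfqs hks lbtuq geb
Hunk 4: at line 3 remove [swfqs] add [gvv,qdy,clacn] -> 10 lines: oklz pqqg xxj bdmoy gvv qdy clacn hks lbtuq geb
Hunk 5: at line 4 remove [qdy,clacn] add [vlrp,ftv,knlbx] -> 11 lines: oklz pqqg xxj bdmoy gvv vlrp ftv knlbx hks lbtuq geb
Hunk 6: at line 4 remove [vlrp,ftv,knlbx] add [odjx,ixh] -> 10 lines: oklz pqqg xxj bdmoy gvv odjx ixh hks lbtuq geb
Hunk 7: at line 5 remove [odjx] add [ztjjq] -> 10 lines: oklz pqqg xxj bdmoy gvv ztjjq ixh hks lbtuq geb
Final line count: 10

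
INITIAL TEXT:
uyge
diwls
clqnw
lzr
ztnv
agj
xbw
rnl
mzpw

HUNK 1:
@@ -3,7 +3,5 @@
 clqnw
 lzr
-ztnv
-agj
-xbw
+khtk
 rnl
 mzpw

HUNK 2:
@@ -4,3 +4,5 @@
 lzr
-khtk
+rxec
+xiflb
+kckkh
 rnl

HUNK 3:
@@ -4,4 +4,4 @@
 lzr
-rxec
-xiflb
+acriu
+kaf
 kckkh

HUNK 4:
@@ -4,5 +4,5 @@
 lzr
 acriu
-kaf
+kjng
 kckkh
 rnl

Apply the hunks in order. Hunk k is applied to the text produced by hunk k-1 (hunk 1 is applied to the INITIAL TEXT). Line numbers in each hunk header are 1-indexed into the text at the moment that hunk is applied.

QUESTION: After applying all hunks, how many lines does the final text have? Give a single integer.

Hunk 1: at line 3 remove [ztnv,agj,xbw] add [khtk] -> 7 lines: uyge diwls clqnw lzr khtk rnl mzpw
Hunk 2: at line 4 remove [khtk] add [rxec,xiflb,kckkh] -> 9 lines: uyge diwls clqnw lzr rxec xiflb kckkh rnl mzpw
Hunk 3: at line 4 remove [rxec,xiflb] add [acriu,kaf] -> 9 lines: uyge diwls clqnw lzr acriu kaf kckkh rnl mzpw
Hunk 4: at line 4 remove [kaf] add [kjng] -> 9 lines: uyge diwls clqnw lzr acriu kjng kckkh rnl mzpw
Final line count: 9

Answer: 9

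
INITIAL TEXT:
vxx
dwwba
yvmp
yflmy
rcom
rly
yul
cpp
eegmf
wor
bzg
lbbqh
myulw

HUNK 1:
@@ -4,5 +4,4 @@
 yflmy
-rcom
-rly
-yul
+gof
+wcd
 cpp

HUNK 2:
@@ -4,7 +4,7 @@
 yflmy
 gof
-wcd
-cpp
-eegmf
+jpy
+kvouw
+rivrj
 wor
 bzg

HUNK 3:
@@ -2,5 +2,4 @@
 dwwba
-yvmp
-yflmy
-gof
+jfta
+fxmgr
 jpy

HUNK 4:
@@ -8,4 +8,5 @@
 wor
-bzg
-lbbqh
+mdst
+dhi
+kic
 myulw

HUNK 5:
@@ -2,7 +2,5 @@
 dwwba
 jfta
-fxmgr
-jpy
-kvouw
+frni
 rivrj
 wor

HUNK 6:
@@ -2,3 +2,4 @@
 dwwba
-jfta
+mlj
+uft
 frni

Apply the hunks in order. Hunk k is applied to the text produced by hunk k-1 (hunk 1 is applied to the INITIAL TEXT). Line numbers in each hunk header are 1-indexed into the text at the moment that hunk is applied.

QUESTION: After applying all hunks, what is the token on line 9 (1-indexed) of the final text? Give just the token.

Answer: dhi

Derivation:
Hunk 1: at line 4 remove [rcom,rly,yul] add [gof,wcd] -> 12 lines: vxx dwwba yvmp yflmy gof wcd cpp eegmf wor bzg lbbqh myulw
Hunk 2: at line 4 remove [wcd,cpp,eegmf] add [jpy,kvouw,rivrj] -> 12 lines: vxx dwwba yvmp yflmy gof jpy kvouw rivrj wor bzg lbbqh myulw
Hunk 3: at line 2 remove [yvmp,yflmy,gof] add [jfta,fxmgr] -> 11 lines: vxx dwwba jfta fxmgr jpy kvouw rivrj wor bzg lbbqh myulw
Hunk 4: at line 8 remove [bzg,lbbqh] add [mdst,dhi,kic] -> 12 lines: vxx dwwba jfta fxmgr jpy kvouw rivrj wor mdst dhi kic myulw
Hunk 5: at line 2 remove [fxmgr,jpy,kvouw] add [frni] -> 10 lines: vxx dwwba jfta frni rivrj wor mdst dhi kic myulw
Hunk 6: at line 2 remove [jfta] add [mlj,uft] -> 11 lines: vxx dwwba mlj uft frni rivrj wor mdst dhi kic myulw
Final line 9: dhi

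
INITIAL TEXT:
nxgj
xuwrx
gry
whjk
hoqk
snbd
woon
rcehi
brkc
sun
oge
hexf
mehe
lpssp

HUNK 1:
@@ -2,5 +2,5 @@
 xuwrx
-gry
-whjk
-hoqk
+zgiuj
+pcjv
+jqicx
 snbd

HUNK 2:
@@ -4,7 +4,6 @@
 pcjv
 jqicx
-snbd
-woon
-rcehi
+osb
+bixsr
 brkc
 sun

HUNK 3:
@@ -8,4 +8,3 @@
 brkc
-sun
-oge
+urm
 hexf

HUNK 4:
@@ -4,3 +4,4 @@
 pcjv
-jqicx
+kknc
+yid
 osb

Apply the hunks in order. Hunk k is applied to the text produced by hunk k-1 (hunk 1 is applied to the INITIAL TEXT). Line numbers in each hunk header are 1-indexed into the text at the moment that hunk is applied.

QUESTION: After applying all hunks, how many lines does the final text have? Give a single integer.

Answer: 13

Derivation:
Hunk 1: at line 2 remove [gry,whjk,hoqk] add [zgiuj,pcjv,jqicx] -> 14 lines: nxgj xuwrx zgiuj pcjv jqicx snbd woon rcehi brkc sun oge hexf mehe lpssp
Hunk 2: at line 4 remove [snbd,woon,rcehi] add [osb,bixsr] -> 13 lines: nxgj xuwrx zgiuj pcjv jqicx osb bixsr brkc sun oge hexf mehe lpssp
Hunk 3: at line 8 remove [sun,oge] add [urm] -> 12 lines: nxgj xuwrx zgiuj pcjv jqicx osb bixsr brkc urm hexf mehe lpssp
Hunk 4: at line 4 remove [jqicx] add [kknc,yid] -> 13 lines: nxgj xuwrx zgiuj pcjv kknc yid osb bixsr brkc urm hexf mehe lpssp
Final line count: 13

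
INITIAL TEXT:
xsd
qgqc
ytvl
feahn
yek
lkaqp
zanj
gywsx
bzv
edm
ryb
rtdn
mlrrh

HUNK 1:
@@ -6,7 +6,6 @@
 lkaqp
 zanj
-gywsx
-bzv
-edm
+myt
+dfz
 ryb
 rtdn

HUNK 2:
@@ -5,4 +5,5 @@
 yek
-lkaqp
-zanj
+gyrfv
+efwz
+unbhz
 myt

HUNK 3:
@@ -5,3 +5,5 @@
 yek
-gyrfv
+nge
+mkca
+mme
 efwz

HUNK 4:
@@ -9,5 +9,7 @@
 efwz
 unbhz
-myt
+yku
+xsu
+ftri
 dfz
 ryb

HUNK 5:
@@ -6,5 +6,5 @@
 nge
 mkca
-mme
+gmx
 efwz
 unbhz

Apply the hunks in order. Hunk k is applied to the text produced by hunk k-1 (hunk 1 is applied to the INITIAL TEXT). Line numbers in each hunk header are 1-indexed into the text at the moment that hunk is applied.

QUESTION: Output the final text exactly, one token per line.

Hunk 1: at line 6 remove [gywsx,bzv,edm] add [myt,dfz] -> 12 lines: xsd qgqc ytvl feahn yek lkaqp zanj myt dfz ryb rtdn mlrrh
Hunk 2: at line 5 remove [lkaqp,zanj] add [gyrfv,efwz,unbhz] -> 13 lines: xsd qgqc ytvl feahn yek gyrfv efwz unbhz myt dfz ryb rtdn mlrrh
Hunk 3: at line 5 remove [gyrfv] add [nge,mkca,mme] -> 15 lines: xsd qgqc ytvl feahn yek nge mkca mme efwz unbhz myt dfz ryb rtdn mlrrh
Hunk 4: at line 9 remove [myt] add [yku,xsu,ftri] -> 17 lines: xsd qgqc ytvl feahn yek nge mkca mme efwz unbhz yku xsu ftri dfz ryb rtdn mlrrh
Hunk 5: at line 6 remove [mme] add [gmx] -> 17 lines: xsd qgqc ytvl feahn yek nge mkca gmx efwz unbhz yku xsu ftri dfz ryb rtdn mlrrh

Answer: xsd
qgqc
ytvl
feahn
yek
nge
mkca
gmx
efwz
unbhz
yku
xsu
ftri
dfz
ryb
rtdn
mlrrh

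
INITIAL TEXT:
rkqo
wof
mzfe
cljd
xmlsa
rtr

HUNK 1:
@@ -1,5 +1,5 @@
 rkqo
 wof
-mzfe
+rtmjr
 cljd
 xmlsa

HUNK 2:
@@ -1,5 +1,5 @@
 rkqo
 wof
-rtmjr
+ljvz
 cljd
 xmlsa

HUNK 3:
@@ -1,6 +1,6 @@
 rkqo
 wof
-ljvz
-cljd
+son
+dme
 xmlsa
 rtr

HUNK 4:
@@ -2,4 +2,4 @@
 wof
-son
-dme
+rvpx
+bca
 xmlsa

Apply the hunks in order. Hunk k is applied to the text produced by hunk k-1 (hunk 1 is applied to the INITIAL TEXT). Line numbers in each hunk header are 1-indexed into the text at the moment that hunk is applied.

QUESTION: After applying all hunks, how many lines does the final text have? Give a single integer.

Answer: 6

Derivation:
Hunk 1: at line 1 remove [mzfe] add [rtmjr] -> 6 lines: rkqo wof rtmjr cljd xmlsa rtr
Hunk 2: at line 1 remove [rtmjr] add [ljvz] -> 6 lines: rkqo wof ljvz cljd xmlsa rtr
Hunk 3: at line 1 remove [ljvz,cljd] add [son,dme] -> 6 lines: rkqo wof son dme xmlsa rtr
Hunk 4: at line 2 remove [son,dme] add [rvpx,bca] -> 6 lines: rkqo wof rvpx bca xmlsa rtr
Final line count: 6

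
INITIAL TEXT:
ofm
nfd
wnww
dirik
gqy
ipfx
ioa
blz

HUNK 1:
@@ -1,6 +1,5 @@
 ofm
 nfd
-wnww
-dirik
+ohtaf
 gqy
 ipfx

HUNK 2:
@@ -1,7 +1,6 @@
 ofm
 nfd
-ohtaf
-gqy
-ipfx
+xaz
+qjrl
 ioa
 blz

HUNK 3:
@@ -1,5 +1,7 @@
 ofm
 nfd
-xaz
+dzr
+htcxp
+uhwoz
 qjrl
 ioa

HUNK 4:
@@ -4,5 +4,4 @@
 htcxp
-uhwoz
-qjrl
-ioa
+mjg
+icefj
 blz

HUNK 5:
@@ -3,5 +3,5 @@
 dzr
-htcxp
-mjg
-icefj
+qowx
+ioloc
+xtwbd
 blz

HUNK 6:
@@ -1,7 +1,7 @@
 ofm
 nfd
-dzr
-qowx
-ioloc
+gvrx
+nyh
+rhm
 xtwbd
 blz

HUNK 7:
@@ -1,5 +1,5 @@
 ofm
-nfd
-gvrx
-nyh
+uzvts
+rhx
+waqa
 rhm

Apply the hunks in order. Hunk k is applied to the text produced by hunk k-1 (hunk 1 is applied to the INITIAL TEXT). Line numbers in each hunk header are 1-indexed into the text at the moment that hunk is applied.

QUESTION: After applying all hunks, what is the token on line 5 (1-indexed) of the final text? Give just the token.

Hunk 1: at line 1 remove [wnww,dirik] add [ohtaf] -> 7 lines: ofm nfd ohtaf gqy ipfx ioa blz
Hunk 2: at line 1 remove [ohtaf,gqy,ipfx] add [xaz,qjrl] -> 6 lines: ofm nfd xaz qjrl ioa blz
Hunk 3: at line 1 remove [xaz] add [dzr,htcxp,uhwoz] -> 8 lines: ofm nfd dzr htcxp uhwoz qjrl ioa blz
Hunk 4: at line 4 remove [uhwoz,qjrl,ioa] add [mjg,icefj] -> 7 lines: ofm nfd dzr htcxp mjg icefj blz
Hunk 5: at line 3 remove [htcxp,mjg,icefj] add [qowx,ioloc,xtwbd] -> 7 lines: ofm nfd dzr qowx ioloc xtwbd blz
Hunk 6: at line 1 remove [dzr,qowx,ioloc] add [gvrx,nyh,rhm] -> 7 lines: ofm nfd gvrx nyh rhm xtwbd blz
Hunk 7: at line 1 remove [nfd,gvrx,nyh] add [uzvts,rhx,waqa] -> 7 lines: ofm uzvts rhx waqa rhm xtwbd blz
Final line 5: rhm

Answer: rhm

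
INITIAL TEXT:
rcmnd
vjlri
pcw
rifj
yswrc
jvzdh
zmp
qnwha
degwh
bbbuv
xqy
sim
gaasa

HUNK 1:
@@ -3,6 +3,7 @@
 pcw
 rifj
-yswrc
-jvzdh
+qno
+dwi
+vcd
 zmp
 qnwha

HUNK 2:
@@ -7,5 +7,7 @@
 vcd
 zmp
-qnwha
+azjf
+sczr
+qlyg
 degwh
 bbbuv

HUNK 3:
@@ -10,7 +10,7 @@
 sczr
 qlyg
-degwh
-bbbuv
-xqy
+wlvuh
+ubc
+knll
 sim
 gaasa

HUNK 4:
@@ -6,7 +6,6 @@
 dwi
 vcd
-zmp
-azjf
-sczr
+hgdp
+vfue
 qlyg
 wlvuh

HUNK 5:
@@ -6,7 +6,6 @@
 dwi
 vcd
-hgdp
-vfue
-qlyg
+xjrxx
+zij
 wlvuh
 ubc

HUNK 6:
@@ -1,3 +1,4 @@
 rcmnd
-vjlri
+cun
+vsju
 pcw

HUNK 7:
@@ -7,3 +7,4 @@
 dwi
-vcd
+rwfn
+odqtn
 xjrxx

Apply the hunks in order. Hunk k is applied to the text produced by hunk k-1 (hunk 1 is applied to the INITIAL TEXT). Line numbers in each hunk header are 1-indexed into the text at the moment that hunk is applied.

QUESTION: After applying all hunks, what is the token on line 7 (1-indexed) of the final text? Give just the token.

Hunk 1: at line 3 remove [yswrc,jvzdh] add [qno,dwi,vcd] -> 14 lines: rcmnd vjlri pcw rifj qno dwi vcd zmp qnwha degwh bbbuv xqy sim gaasa
Hunk 2: at line 7 remove [qnwha] add [azjf,sczr,qlyg] -> 16 lines: rcmnd vjlri pcw rifj qno dwi vcd zmp azjf sczr qlyg degwh bbbuv xqy sim gaasa
Hunk 3: at line 10 remove [degwh,bbbuv,xqy] add [wlvuh,ubc,knll] -> 16 lines: rcmnd vjlri pcw rifj qno dwi vcd zmp azjf sczr qlyg wlvuh ubc knll sim gaasa
Hunk 4: at line 6 remove [zmp,azjf,sczr] add [hgdp,vfue] -> 15 lines: rcmnd vjlri pcw rifj qno dwi vcd hgdp vfue qlyg wlvuh ubc knll sim gaasa
Hunk 5: at line 6 remove [hgdp,vfue,qlyg] add [xjrxx,zij] -> 14 lines: rcmnd vjlri pcw rifj qno dwi vcd xjrxx zij wlvuh ubc knll sim gaasa
Hunk 6: at line 1 remove [vjlri] add [cun,vsju] -> 15 lines: rcmnd cun vsju pcw rifj qno dwi vcd xjrxx zij wlvuh ubc knll sim gaasa
Hunk 7: at line 7 remove [vcd] add [rwfn,odqtn] -> 16 lines: rcmnd cun vsju pcw rifj qno dwi rwfn odqtn xjrxx zij wlvuh ubc knll sim gaasa
Final line 7: dwi

Answer: dwi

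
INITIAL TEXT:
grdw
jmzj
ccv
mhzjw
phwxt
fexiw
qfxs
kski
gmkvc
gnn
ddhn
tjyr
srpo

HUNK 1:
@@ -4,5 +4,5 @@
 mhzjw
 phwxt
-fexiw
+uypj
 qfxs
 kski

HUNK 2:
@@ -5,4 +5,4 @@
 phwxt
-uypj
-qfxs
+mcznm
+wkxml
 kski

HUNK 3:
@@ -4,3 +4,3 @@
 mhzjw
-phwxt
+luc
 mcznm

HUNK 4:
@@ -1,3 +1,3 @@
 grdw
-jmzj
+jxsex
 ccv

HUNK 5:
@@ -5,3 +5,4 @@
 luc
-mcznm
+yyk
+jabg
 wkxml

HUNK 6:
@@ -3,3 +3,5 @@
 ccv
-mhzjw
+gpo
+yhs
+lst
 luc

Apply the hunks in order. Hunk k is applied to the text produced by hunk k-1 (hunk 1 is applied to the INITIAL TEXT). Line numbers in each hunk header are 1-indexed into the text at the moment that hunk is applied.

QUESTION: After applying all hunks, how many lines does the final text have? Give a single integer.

Hunk 1: at line 4 remove [fexiw] add [uypj] -> 13 lines: grdw jmzj ccv mhzjw phwxt uypj qfxs kski gmkvc gnn ddhn tjyr srpo
Hunk 2: at line 5 remove [uypj,qfxs] add [mcznm,wkxml] -> 13 lines: grdw jmzj ccv mhzjw phwxt mcznm wkxml kski gmkvc gnn ddhn tjyr srpo
Hunk 3: at line 4 remove [phwxt] add [luc] -> 13 lines: grdw jmzj ccv mhzjw luc mcznm wkxml kski gmkvc gnn ddhn tjyr srpo
Hunk 4: at line 1 remove [jmzj] add [jxsex] -> 13 lines: grdw jxsex ccv mhzjw luc mcznm wkxml kski gmkvc gnn ddhn tjyr srpo
Hunk 5: at line 5 remove [mcznm] add [yyk,jabg] -> 14 lines: grdw jxsex ccv mhzjw luc yyk jabg wkxml kski gmkvc gnn ddhn tjyr srpo
Hunk 6: at line 3 remove [mhzjw] add [gpo,yhs,lst] -> 16 lines: grdw jxsex ccv gpo yhs lst luc yyk jabg wkxml kski gmkvc gnn ddhn tjyr srpo
Final line count: 16

Answer: 16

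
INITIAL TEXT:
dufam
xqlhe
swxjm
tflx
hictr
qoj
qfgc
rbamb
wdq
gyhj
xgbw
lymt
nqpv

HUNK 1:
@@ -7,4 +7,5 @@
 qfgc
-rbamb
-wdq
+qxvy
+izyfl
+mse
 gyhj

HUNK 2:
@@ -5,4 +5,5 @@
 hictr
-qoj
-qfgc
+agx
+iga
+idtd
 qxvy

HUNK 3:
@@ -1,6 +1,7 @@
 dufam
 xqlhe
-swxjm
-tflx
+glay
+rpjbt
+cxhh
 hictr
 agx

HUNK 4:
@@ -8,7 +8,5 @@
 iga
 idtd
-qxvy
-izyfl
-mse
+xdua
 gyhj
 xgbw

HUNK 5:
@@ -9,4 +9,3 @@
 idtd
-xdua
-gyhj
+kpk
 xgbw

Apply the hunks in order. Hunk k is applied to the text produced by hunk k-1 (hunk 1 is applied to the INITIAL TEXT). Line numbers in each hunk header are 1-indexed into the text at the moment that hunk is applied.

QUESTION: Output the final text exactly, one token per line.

Hunk 1: at line 7 remove [rbamb,wdq] add [qxvy,izyfl,mse] -> 14 lines: dufam xqlhe swxjm tflx hictr qoj qfgc qxvy izyfl mse gyhj xgbw lymt nqpv
Hunk 2: at line 5 remove [qoj,qfgc] add [agx,iga,idtd] -> 15 lines: dufam xqlhe swxjm tflx hictr agx iga idtd qxvy izyfl mse gyhj xgbw lymt nqpv
Hunk 3: at line 1 remove [swxjm,tflx] add [glay,rpjbt,cxhh] -> 16 lines: dufam xqlhe glay rpjbt cxhh hictr agx iga idtd qxvy izyfl mse gyhj xgbw lymt nqpv
Hunk 4: at line 8 remove [qxvy,izyfl,mse] add [xdua] -> 14 lines: dufam xqlhe glay rpjbt cxhh hictr agx iga idtd xdua gyhj xgbw lymt nqpv
Hunk 5: at line 9 remove [xdua,gyhj] add [kpk] -> 13 lines: dufam xqlhe glay rpjbt cxhh hictr agx iga idtd kpk xgbw lymt nqpv

Answer: dufam
xqlhe
glay
rpjbt
cxhh
hictr
agx
iga
idtd
kpk
xgbw
lymt
nqpv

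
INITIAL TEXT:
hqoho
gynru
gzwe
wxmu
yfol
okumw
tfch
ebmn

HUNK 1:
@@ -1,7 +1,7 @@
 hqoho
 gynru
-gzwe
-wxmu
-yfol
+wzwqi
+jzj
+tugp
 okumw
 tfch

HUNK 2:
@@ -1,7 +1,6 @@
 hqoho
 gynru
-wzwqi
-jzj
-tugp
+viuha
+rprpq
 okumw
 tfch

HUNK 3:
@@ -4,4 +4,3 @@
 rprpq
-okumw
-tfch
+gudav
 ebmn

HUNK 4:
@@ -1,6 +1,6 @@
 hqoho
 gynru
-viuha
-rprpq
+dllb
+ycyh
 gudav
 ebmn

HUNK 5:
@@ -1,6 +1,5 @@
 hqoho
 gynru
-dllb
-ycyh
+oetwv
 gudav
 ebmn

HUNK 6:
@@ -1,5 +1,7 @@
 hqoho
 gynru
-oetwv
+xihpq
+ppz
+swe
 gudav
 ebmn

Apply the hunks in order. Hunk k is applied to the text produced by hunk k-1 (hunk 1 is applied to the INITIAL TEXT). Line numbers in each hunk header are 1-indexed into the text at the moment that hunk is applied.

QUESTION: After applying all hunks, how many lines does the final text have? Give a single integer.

Hunk 1: at line 1 remove [gzwe,wxmu,yfol] add [wzwqi,jzj,tugp] -> 8 lines: hqoho gynru wzwqi jzj tugp okumw tfch ebmn
Hunk 2: at line 1 remove [wzwqi,jzj,tugp] add [viuha,rprpq] -> 7 lines: hqoho gynru viuha rprpq okumw tfch ebmn
Hunk 3: at line 4 remove [okumw,tfch] add [gudav] -> 6 lines: hqoho gynru viuha rprpq gudav ebmn
Hunk 4: at line 1 remove [viuha,rprpq] add [dllb,ycyh] -> 6 lines: hqoho gynru dllb ycyh gudav ebmn
Hunk 5: at line 1 remove [dllb,ycyh] add [oetwv] -> 5 lines: hqoho gynru oetwv gudav ebmn
Hunk 6: at line 1 remove [oetwv] add [xihpq,ppz,swe] -> 7 lines: hqoho gynru xihpq ppz swe gudav ebmn
Final line count: 7

Answer: 7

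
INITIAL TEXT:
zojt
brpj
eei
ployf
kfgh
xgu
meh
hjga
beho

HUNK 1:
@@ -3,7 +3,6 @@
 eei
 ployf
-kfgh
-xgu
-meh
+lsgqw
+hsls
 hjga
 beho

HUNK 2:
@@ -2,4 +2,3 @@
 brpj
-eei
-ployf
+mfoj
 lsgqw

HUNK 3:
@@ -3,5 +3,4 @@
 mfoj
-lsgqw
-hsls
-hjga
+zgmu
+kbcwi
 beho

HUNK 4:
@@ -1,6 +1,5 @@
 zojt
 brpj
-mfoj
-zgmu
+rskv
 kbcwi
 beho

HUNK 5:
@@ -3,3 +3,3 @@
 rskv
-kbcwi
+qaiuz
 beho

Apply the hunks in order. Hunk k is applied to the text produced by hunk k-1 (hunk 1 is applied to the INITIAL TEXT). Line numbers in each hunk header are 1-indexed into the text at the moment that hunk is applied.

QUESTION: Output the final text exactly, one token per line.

Hunk 1: at line 3 remove [kfgh,xgu,meh] add [lsgqw,hsls] -> 8 lines: zojt brpj eei ployf lsgqw hsls hjga beho
Hunk 2: at line 2 remove [eei,ployf] add [mfoj] -> 7 lines: zojt brpj mfoj lsgqw hsls hjga beho
Hunk 3: at line 3 remove [lsgqw,hsls,hjga] add [zgmu,kbcwi] -> 6 lines: zojt brpj mfoj zgmu kbcwi beho
Hunk 4: at line 1 remove [mfoj,zgmu] add [rskv] -> 5 lines: zojt brpj rskv kbcwi beho
Hunk 5: at line 3 remove [kbcwi] add [qaiuz] -> 5 lines: zojt brpj rskv qaiuz beho

Answer: zojt
brpj
rskv
qaiuz
beho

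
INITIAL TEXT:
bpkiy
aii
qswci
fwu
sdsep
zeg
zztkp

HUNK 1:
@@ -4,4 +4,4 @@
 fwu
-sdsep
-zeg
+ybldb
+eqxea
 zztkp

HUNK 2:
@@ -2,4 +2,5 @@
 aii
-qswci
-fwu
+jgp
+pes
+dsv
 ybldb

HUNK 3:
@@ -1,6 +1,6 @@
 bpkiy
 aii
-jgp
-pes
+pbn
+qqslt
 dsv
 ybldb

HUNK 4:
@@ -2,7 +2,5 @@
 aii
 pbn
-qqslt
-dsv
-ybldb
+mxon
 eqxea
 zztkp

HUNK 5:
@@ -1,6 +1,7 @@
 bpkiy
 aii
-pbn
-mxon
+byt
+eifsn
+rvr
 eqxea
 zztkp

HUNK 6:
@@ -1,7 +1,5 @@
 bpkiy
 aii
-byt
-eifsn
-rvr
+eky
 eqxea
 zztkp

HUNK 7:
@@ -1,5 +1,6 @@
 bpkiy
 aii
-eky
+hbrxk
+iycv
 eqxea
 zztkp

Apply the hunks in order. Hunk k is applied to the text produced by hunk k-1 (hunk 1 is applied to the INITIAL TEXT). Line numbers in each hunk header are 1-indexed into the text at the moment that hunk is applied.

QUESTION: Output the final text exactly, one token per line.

Hunk 1: at line 4 remove [sdsep,zeg] add [ybldb,eqxea] -> 7 lines: bpkiy aii qswci fwu ybldb eqxea zztkp
Hunk 2: at line 2 remove [qswci,fwu] add [jgp,pes,dsv] -> 8 lines: bpkiy aii jgp pes dsv ybldb eqxea zztkp
Hunk 3: at line 1 remove [jgp,pes] add [pbn,qqslt] -> 8 lines: bpkiy aii pbn qqslt dsv ybldb eqxea zztkp
Hunk 4: at line 2 remove [qqslt,dsv,ybldb] add [mxon] -> 6 lines: bpkiy aii pbn mxon eqxea zztkp
Hunk 5: at line 1 remove [pbn,mxon] add [byt,eifsn,rvr] -> 7 lines: bpkiy aii byt eifsn rvr eqxea zztkp
Hunk 6: at line 1 remove [byt,eifsn,rvr] add [eky] -> 5 lines: bpkiy aii eky eqxea zztkp
Hunk 7: at line 1 remove [eky] add [hbrxk,iycv] -> 6 lines: bpkiy aii hbrxk iycv eqxea zztkp

Answer: bpkiy
aii
hbrxk
iycv
eqxea
zztkp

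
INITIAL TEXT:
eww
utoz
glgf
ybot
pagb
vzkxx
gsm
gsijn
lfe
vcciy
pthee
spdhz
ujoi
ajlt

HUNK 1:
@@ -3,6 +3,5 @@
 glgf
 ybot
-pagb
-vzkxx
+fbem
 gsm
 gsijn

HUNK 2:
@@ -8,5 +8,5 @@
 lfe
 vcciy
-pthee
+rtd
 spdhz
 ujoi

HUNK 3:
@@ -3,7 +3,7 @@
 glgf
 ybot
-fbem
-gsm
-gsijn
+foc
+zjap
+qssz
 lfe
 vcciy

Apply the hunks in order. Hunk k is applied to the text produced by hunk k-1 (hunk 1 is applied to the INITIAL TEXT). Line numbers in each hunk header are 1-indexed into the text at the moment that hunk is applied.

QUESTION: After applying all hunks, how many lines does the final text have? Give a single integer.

Hunk 1: at line 3 remove [pagb,vzkxx] add [fbem] -> 13 lines: eww utoz glgf ybot fbem gsm gsijn lfe vcciy pthee spdhz ujoi ajlt
Hunk 2: at line 8 remove [pthee] add [rtd] -> 13 lines: eww utoz glgf ybot fbem gsm gsijn lfe vcciy rtd spdhz ujoi ajlt
Hunk 3: at line 3 remove [fbem,gsm,gsijn] add [foc,zjap,qssz] -> 13 lines: eww utoz glgf ybot foc zjap qssz lfe vcciy rtd spdhz ujoi ajlt
Final line count: 13

Answer: 13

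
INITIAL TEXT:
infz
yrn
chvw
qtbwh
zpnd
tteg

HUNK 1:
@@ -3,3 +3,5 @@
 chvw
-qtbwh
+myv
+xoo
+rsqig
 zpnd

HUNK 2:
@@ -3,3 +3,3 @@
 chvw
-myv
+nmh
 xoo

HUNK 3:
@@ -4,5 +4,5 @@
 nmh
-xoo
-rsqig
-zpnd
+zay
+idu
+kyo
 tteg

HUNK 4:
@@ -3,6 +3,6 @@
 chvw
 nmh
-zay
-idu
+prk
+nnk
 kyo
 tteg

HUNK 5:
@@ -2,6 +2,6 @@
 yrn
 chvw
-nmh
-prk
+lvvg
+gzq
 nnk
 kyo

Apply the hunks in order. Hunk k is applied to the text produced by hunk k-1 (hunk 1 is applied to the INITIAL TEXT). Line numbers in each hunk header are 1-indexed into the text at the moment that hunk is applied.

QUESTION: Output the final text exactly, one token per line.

Answer: infz
yrn
chvw
lvvg
gzq
nnk
kyo
tteg

Derivation:
Hunk 1: at line 3 remove [qtbwh] add [myv,xoo,rsqig] -> 8 lines: infz yrn chvw myv xoo rsqig zpnd tteg
Hunk 2: at line 3 remove [myv] add [nmh] -> 8 lines: infz yrn chvw nmh xoo rsqig zpnd tteg
Hunk 3: at line 4 remove [xoo,rsqig,zpnd] add [zay,idu,kyo] -> 8 lines: infz yrn chvw nmh zay idu kyo tteg
Hunk 4: at line 3 remove [zay,idu] add [prk,nnk] -> 8 lines: infz yrn chvw nmh prk nnk kyo tteg
Hunk 5: at line 2 remove [nmh,prk] add [lvvg,gzq] -> 8 lines: infz yrn chvw lvvg gzq nnk kyo tteg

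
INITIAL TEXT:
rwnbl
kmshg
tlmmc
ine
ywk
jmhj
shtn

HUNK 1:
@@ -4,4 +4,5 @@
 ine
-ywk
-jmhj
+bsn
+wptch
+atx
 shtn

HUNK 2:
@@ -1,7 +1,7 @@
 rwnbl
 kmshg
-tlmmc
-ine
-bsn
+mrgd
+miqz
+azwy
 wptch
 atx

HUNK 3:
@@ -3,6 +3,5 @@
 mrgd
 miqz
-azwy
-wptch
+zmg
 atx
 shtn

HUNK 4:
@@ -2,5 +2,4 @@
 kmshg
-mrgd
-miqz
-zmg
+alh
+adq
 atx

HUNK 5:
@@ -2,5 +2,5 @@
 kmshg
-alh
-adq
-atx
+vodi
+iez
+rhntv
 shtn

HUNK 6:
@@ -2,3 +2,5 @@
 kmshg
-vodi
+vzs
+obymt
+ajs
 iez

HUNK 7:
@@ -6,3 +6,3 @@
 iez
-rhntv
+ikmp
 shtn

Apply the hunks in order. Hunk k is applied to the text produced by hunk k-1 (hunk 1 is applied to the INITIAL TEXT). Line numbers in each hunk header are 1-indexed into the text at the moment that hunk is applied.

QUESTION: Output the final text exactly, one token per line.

Answer: rwnbl
kmshg
vzs
obymt
ajs
iez
ikmp
shtn

Derivation:
Hunk 1: at line 4 remove [ywk,jmhj] add [bsn,wptch,atx] -> 8 lines: rwnbl kmshg tlmmc ine bsn wptch atx shtn
Hunk 2: at line 1 remove [tlmmc,ine,bsn] add [mrgd,miqz,azwy] -> 8 lines: rwnbl kmshg mrgd miqz azwy wptch atx shtn
Hunk 3: at line 3 remove [azwy,wptch] add [zmg] -> 7 lines: rwnbl kmshg mrgd miqz zmg atx shtn
Hunk 4: at line 2 remove [mrgd,miqz,zmg] add [alh,adq] -> 6 lines: rwnbl kmshg alh adq atx shtn
Hunk 5: at line 2 remove [alh,adq,atx] add [vodi,iez,rhntv] -> 6 lines: rwnbl kmshg vodi iez rhntv shtn
Hunk 6: at line 2 remove [vodi] add [vzs,obymt,ajs] -> 8 lines: rwnbl kmshg vzs obymt ajs iez rhntv shtn
Hunk 7: at line 6 remove [rhntv] add [ikmp] -> 8 lines: rwnbl kmshg vzs obymt ajs iez ikmp shtn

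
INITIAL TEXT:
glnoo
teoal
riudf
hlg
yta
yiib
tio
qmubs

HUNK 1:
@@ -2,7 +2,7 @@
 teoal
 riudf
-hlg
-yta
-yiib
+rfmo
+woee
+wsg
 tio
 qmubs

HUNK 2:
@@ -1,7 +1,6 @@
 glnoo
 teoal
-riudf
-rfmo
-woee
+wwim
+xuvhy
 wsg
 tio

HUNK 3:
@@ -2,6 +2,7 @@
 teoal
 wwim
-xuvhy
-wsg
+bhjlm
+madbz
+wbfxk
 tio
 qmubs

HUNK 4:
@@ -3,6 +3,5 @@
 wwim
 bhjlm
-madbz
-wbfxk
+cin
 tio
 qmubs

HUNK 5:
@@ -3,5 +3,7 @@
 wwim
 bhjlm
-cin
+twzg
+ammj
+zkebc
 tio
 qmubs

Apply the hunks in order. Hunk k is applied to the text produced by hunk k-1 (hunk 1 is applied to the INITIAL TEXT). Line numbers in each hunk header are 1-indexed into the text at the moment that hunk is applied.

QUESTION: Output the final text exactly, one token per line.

Answer: glnoo
teoal
wwim
bhjlm
twzg
ammj
zkebc
tio
qmubs

Derivation:
Hunk 1: at line 2 remove [hlg,yta,yiib] add [rfmo,woee,wsg] -> 8 lines: glnoo teoal riudf rfmo woee wsg tio qmubs
Hunk 2: at line 1 remove [riudf,rfmo,woee] add [wwim,xuvhy] -> 7 lines: glnoo teoal wwim xuvhy wsg tio qmubs
Hunk 3: at line 2 remove [xuvhy,wsg] add [bhjlm,madbz,wbfxk] -> 8 lines: glnoo teoal wwim bhjlm madbz wbfxk tio qmubs
Hunk 4: at line 3 remove [madbz,wbfxk] add [cin] -> 7 lines: glnoo teoal wwim bhjlm cin tio qmubs
Hunk 5: at line 3 remove [cin] add [twzg,ammj,zkebc] -> 9 lines: glnoo teoal wwim bhjlm twzg ammj zkebc tio qmubs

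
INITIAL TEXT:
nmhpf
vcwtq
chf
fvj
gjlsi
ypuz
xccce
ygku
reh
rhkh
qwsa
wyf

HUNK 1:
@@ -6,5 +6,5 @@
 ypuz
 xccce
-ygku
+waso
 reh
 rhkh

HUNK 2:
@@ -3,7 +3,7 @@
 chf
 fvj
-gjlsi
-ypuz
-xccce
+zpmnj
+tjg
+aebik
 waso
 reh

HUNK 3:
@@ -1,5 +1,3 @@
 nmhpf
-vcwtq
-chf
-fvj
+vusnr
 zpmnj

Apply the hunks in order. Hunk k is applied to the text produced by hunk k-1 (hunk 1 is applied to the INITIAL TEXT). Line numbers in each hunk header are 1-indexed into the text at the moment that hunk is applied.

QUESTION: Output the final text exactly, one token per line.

Answer: nmhpf
vusnr
zpmnj
tjg
aebik
waso
reh
rhkh
qwsa
wyf

Derivation:
Hunk 1: at line 6 remove [ygku] add [waso] -> 12 lines: nmhpf vcwtq chf fvj gjlsi ypuz xccce waso reh rhkh qwsa wyf
Hunk 2: at line 3 remove [gjlsi,ypuz,xccce] add [zpmnj,tjg,aebik] -> 12 lines: nmhpf vcwtq chf fvj zpmnj tjg aebik waso reh rhkh qwsa wyf
Hunk 3: at line 1 remove [vcwtq,chf,fvj] add [vusnr] -> 10 lines: nmhpf vusnr zpmnj tjg aebik waso reh rhkh qwsa wyf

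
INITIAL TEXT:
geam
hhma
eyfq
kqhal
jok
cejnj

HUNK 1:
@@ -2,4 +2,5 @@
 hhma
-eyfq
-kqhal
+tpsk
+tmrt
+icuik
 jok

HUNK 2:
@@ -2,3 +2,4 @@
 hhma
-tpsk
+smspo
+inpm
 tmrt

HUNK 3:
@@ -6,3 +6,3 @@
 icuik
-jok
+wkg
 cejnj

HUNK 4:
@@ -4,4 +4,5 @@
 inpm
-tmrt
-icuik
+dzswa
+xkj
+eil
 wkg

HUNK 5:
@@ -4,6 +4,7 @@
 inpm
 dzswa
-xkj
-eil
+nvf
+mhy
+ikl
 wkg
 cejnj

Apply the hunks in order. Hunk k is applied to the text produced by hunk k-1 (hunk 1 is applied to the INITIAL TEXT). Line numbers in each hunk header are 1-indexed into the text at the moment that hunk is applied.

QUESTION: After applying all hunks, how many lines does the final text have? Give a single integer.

Hunk 1: at line 2 remove [eyfq,kqhal] add [tpsk,tmrt,icuik] -> 7 lines: geam hhma tpsk tmrt icuik jok cejnj
Hunk 2: at line 2 remove [tpsk] add [smspo,inpm] -> 8 lines: geam hhma smspo inpm tmrt icuik jok cejnj
Hunk 3: at line 6 remove [jok] add [wkg] -> 8 lines: geam hhma smspo inpm tmrt icuik wkg cejnj
Hunk 4: at line 4 remove [tmrt,icuik] add [dzswa,xkj,eil] -> 9 lines: geam hhma smspo inpm dzswa xkj eil wkg cejnj
Hunk 5: at line 4 remove [xkj,eil] add [nvf,mhy,ikl] -> 10 lines: geam hhma smspo inpm dzswa nvf mhy ikl wkg cejnj
Final line count: 10

Answer: 10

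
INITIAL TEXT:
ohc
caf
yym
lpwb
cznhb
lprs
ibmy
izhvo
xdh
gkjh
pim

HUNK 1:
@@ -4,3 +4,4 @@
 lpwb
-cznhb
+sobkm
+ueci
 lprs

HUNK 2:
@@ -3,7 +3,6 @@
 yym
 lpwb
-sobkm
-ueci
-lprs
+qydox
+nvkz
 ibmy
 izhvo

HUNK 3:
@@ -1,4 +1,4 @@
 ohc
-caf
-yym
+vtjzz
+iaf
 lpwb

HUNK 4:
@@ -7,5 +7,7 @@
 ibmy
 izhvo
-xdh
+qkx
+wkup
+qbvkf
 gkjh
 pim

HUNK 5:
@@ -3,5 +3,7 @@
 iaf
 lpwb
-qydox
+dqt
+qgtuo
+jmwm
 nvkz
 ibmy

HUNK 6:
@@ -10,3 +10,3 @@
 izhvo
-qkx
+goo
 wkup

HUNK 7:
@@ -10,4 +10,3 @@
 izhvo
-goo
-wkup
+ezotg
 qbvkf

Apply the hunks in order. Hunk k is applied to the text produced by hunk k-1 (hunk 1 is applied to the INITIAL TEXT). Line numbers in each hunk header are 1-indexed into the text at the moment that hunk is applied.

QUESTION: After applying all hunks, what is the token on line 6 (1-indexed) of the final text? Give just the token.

Hunk 1: at line 4 remove [cznhb] add [sobkm,ueci] -> 12 lines: ohc caf yym lpwb sobkm ueci lprs ibmy izhvo xdh gkjh pim
Hunk 2: at line 3 remove [sobkm,ueci,lprs] add [qydox,nvkz] -> 11 lines: ohc caf yym lpwb qydox nvkz ibmy izhvo xdh gkjh pim
Hunk 3: at line 1 remove [caf,yym] add [vtjzz,iaf] -> 11 lines: ohc vtjzz iaf lpwb qydox nvkz ibmy izhvo xdh gkjh pim
Hunk 4: at line 7 remove [xdh] add [qkx,wkup,qbvkf] -> 13 lines: ohc vtjzz iaf lpwb qydox nvkz ibmy izhvo qkx wkup qbvkf gkjh pim
Hunk 5: at line 3 remove [qydox] add [dqt,qgtuo,jmwm] -> 15 lines: ohc vtjzz iaf lpwb dqt qgtuo jmwm nvkz ibmy izhvo qkx wkup qbvkf gkjh pim
Hunk 6: at line 10 remove [qkx] add [goo] -> 15 lines: ohc vtjzz iaf lpwb dqt qgtuo jmwm nvkz ibmy izhvo goo wkup qbvkf gkjh pim
Hunk 7: at line 10 remove [goo,wkup] add [ezotg] -> 14 lines: ohc vtjzz iaf lpwb dqt qgtuo jmwm nvkz ibmy izhvo ezotg qbvkf gkjh pim
Final line 6: qgtuo

Answer: qgtuo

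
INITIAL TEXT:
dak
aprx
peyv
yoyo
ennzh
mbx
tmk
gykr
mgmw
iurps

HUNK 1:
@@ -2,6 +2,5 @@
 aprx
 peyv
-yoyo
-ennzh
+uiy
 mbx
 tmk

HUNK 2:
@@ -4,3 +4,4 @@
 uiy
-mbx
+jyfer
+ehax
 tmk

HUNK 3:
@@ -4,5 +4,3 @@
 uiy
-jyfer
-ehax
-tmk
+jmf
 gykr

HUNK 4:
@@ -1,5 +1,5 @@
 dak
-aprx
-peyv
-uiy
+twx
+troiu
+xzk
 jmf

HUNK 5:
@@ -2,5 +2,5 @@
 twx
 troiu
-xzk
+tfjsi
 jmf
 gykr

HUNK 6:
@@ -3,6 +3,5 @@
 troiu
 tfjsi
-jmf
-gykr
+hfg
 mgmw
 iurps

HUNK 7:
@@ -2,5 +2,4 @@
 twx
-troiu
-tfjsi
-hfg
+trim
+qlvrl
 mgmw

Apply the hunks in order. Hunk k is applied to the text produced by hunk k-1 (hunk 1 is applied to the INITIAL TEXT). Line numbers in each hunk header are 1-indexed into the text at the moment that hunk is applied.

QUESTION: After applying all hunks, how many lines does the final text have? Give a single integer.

Hunk 1: at line 2 remove [yoyo,ennzh] add [uiy] -> 9 lines: dak aprx peyv uiy mbx tmk gykr mgmw iurps
Hunk 2: at line 4 remove [mbx] add [jyfer,ehax] -> 10 lines: dak aprx peyv uiy jyfer ehax tmk gykr mgmw iurps
Hunk 3: at line 4 remove [jyfer,ehax,tmk] add [jmf] -> 8 lines: dak aprx peyv uiy jmf gykr mgmw iurps
Hunk 4: at line 1 remove [aprx,peyv,uiy] add [twx,troiu,xzk] -> 8 lines: dak twx troiu xzk jmf gykr mgmw iurps
Hunk 5: at line 2 remove [xzk] add [tfjsi] -> 8 lines: dak twx troiu tfjsi jmf gykr mgmw iurps
Hunk 6: at line 3 remove [jmf,gykr] add [hfg] -> 7 lines: dak twx troiu tfjsi hfg mgmw iurps
Hunk 7: at line 2 remove [troiu,tfjsi,hfg] add [trim,qlvrl] -> 6 lines: dak twx trim qlvrl mgmw iurps
Final line count: 6

Answer: 6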